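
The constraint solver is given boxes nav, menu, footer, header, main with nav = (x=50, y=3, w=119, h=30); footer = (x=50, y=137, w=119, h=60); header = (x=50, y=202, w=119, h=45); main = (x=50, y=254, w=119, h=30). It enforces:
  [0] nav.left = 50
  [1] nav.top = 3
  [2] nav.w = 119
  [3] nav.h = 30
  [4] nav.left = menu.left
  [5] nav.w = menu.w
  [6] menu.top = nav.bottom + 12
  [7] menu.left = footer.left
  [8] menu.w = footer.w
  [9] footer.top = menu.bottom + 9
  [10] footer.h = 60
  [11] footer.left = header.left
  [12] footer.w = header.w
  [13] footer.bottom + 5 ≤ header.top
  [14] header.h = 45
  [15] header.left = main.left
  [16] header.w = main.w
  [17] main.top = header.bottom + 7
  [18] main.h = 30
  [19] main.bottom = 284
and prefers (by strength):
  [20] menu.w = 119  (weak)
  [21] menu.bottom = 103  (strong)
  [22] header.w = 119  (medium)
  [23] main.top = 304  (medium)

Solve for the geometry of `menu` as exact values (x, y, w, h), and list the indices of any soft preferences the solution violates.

1. menu.x = 50  [nav.left = menu.left]
2. menu.w = 119  [nav.w = menu.w]
3. menu.y = 45  [menu.top = nav.bottom + 12]
4. menu.h = 83  [footer.top = menu.bottom + 9]

menu = (x=50, y=45, w=119, h=83)
violated soft preferences: 21, 23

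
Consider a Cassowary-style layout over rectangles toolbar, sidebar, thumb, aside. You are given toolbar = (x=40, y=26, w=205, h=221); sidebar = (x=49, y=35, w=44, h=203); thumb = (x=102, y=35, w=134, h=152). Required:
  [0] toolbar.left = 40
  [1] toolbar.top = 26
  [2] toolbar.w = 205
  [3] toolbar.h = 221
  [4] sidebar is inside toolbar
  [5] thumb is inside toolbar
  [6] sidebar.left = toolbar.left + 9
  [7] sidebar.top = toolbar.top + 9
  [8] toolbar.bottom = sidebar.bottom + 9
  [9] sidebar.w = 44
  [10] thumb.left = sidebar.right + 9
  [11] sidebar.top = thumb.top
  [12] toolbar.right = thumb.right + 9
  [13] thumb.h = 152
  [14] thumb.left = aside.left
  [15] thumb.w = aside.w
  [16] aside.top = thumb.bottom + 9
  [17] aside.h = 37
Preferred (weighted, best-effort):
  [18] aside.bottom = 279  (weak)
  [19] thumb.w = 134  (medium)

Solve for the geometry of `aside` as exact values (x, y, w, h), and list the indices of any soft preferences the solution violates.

aside = (x=102, y=196, w=134, h=37)
violated soft preferences: 18

1. aside.x = 102  [thumb.left = aside.left]
2. aside.w = 134  [thumb.w = aside.w]
3. aside.y = 196  [aside.top = thumb.bottom + 9]
4. aside.h = 37  [aside.h = 37]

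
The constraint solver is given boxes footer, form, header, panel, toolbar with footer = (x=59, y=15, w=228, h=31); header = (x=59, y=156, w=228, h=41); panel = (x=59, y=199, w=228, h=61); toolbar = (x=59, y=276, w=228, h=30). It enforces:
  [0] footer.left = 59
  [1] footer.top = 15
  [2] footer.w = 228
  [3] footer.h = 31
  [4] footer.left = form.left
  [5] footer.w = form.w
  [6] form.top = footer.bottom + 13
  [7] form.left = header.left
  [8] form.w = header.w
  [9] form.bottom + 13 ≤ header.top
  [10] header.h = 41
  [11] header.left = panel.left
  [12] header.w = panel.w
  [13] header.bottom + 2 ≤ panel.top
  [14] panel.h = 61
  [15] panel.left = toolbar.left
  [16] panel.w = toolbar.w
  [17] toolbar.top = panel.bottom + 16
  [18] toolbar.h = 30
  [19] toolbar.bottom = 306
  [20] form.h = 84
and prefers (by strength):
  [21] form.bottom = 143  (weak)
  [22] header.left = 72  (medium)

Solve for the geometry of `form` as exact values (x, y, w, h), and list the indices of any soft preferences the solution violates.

1. form.x = 59  [footer.left = form.left]
2. form.w = 228  [footer.w = form.w]
3. form.y = 59  [form.top = footer.bottom + 13]
4. form.h = 84  [form.h = 84]

form = (x=59, y=59, w=228, h=84)
violated soft preferences: 22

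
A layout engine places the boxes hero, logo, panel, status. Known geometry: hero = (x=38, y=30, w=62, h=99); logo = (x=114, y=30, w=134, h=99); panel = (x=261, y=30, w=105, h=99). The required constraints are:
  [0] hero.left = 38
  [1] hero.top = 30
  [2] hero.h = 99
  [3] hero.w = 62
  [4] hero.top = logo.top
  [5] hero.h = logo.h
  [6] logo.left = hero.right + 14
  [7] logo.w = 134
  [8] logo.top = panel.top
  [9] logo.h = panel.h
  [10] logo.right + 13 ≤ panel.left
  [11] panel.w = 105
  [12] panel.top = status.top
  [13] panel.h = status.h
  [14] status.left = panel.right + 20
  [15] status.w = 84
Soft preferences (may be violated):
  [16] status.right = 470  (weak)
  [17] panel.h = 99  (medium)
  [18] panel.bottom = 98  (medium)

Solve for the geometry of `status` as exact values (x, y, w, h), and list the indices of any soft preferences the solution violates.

1. status.y = 30  [panel.top = status.top]
2. status.h = 99  [panel.h = status.h]
3. status.x = 386  [status.left = panel.right + 20]
4. status.w = 84  [status.w = 84]

status = (x=386, y=30, w=84, h=99)
violated soft preferences: 18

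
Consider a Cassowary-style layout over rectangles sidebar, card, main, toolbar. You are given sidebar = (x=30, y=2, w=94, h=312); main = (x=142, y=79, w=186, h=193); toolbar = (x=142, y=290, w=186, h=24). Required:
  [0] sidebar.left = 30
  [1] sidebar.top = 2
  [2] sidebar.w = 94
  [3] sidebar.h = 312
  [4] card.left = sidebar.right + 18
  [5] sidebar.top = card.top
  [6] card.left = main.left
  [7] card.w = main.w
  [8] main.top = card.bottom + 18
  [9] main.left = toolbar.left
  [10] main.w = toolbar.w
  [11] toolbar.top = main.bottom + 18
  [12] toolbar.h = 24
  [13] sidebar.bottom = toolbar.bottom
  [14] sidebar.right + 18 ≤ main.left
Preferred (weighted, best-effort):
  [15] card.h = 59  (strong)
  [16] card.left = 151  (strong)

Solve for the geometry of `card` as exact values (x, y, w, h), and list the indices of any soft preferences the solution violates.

1. card.x = 142  [card.left = sidebar.right + 18]
2. card.y = 2  [sidebar.top = card.top]
3. card.w = 186  [card.w = main.w]
4. card.h = 59  [main.top = card.bottom + 18]

card = (x=142, y=2, w=186, h=59)
violated soft preferences: 16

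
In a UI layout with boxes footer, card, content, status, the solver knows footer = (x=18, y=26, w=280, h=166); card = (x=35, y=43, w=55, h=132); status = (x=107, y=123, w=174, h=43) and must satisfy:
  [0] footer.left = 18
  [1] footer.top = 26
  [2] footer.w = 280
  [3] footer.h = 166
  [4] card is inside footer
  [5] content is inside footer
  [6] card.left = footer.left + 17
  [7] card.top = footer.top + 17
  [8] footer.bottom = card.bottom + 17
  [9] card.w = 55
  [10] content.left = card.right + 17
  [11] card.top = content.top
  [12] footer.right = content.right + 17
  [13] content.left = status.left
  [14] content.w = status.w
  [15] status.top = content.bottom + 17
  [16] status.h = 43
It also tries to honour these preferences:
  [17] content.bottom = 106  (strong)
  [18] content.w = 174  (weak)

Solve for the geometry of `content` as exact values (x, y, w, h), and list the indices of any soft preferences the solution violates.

1. content.x = 107  [content.left = card.right + 17]
2. content.y = 43  [card.top = content.top]
3. content.w = 174  [footer.right = content.right + 17]
4. content.h = 63  [status.top = content.bottom + 17]

content = (x=107, y=43, w=174, h=63)
violated soft preferences: none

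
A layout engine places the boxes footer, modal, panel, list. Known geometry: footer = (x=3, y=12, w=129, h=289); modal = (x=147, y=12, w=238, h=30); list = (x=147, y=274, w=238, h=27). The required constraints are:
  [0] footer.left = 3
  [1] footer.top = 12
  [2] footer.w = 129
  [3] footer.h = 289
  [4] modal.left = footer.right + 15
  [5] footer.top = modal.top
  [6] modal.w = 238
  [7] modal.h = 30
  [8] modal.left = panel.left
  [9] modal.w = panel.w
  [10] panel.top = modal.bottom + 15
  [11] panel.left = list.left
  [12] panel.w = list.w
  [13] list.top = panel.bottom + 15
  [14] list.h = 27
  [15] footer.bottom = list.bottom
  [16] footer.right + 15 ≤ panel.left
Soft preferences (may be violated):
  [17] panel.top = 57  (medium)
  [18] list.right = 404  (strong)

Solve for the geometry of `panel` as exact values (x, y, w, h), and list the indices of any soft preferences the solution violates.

1. panel.x = 147  [modal.left = panel.left]
2. panel.w = 238  [modal.w = panel.w]
3. panel.y = 57  [panel.top = modal.bottom + 15]
4. panel.h = 202  [list.top = panel.bottom + 15]

panel = (x=147, y=57, w=238, h=202)
violated soft preferences: 18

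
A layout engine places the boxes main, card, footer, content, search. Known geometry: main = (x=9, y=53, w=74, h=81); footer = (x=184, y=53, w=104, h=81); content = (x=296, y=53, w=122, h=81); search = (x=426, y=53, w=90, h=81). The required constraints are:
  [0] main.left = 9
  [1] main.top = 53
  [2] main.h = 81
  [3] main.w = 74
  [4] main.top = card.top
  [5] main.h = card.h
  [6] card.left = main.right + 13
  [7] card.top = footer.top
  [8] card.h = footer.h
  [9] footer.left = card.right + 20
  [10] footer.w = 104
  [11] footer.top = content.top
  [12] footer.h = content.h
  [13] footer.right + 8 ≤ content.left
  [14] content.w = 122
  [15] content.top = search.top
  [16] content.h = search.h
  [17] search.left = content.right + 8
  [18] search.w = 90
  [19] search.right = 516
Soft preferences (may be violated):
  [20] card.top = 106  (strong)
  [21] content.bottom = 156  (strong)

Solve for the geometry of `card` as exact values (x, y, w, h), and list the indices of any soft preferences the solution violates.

1. card.y = 53  [main.top = card.top]
2. card.h = 81  [main.h = card.h]
3. card.x = 96  [card.left = main.right + 13]
4. card.w = 68  [footer.left = card.right + 20]

card = (x=96, y=53, w=68, h=81)
violated soft preferences: 20, 21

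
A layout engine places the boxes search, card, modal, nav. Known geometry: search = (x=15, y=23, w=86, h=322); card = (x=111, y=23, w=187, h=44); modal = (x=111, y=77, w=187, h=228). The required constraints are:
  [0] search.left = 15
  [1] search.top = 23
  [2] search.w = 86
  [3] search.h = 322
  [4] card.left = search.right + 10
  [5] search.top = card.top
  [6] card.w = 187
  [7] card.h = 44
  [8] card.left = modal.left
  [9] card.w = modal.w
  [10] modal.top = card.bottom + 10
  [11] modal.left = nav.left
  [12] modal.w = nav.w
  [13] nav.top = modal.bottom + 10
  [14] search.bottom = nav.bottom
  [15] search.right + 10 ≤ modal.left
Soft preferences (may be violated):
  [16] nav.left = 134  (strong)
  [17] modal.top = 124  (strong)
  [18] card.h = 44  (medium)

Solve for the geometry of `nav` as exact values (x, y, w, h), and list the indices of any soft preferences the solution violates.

nav = (x=111, y=315, w=187, h=30)
violated soft preferences: 16, 17

1. nav.x = 111  [modal.left = nav.left]
2. nav.w = 187  [modal.w = nav.w]
3. nav.y = 315  [nav.top = modal.bottom + 10]
4. nav.h = 30  [search.bottom = nav.bottom]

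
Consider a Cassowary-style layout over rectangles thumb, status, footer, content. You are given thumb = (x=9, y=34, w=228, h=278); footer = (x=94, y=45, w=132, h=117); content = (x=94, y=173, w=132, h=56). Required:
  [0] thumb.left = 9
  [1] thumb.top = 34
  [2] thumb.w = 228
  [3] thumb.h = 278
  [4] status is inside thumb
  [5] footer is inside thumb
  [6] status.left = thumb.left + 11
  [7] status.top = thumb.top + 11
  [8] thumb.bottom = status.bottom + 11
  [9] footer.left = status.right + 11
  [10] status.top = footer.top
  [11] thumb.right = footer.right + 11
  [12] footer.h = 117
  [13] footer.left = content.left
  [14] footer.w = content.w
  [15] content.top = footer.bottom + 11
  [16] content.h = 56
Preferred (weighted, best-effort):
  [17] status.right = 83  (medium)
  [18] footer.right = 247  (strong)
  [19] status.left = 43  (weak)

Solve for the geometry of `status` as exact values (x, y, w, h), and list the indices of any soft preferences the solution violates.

1. status.x = 20  [status.left = thumb.left + 11]
2. status.y = 45  [status.top = thumb.top + 11]
3. status.h = 256  [thumb.bottom = status.bottom + 11]
4. status.w = 63  [footer.left = status.right + 11]

status = (x=20, y=45, w=63, h=256)
violated soft preferences: 18, 19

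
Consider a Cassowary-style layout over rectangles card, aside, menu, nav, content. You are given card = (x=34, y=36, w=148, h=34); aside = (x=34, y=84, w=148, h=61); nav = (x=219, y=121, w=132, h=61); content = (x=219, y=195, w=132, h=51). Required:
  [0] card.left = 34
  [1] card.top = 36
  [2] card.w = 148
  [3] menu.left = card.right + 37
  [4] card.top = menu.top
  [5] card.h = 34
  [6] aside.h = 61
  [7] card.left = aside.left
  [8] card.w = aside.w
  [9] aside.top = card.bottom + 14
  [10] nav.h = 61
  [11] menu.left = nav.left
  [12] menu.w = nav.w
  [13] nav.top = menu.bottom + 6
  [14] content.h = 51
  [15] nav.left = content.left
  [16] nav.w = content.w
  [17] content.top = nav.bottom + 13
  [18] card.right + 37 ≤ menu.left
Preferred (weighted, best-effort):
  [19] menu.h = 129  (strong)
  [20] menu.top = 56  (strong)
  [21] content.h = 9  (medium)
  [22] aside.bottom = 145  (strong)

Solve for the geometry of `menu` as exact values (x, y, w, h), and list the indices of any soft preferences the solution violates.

menu = (x=219, y=36, w=132, h=79)
violated soft preferences: 19, 20, 21

1. menu.x = 219  [menu.left = card.right + 37]
2. menu.y = 36  [card.top = menu.top]
3. menu.w = 132  [menu.w = nav.w]
4. menu.h = 79  [nav.top = menu.bottom + 6]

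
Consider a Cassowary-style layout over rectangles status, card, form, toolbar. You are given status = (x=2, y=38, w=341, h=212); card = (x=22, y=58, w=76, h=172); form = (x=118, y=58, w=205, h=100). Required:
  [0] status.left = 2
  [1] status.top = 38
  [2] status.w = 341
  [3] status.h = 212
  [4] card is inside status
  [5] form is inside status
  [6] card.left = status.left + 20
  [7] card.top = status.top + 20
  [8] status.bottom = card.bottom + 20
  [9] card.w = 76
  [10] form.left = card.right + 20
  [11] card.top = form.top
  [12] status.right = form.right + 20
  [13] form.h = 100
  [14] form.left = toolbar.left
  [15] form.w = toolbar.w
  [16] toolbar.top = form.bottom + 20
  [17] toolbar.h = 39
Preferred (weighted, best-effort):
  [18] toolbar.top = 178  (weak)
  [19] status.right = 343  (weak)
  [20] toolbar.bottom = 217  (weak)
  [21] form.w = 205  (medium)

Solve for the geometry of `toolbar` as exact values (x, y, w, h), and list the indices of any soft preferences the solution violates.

1. toolbar.x = 118  [form.left = toolbar.left]
2. toolbar.w = 205  [form.w = toolbar.w]
3. toolbar.y = 178  [toolbar.top = form.bottom + 20]
4. toolbar.h = 39  [toolbar.h = 39]

toolbar = (x=118, y=178, w=205, h=39)
violated soft preferences: none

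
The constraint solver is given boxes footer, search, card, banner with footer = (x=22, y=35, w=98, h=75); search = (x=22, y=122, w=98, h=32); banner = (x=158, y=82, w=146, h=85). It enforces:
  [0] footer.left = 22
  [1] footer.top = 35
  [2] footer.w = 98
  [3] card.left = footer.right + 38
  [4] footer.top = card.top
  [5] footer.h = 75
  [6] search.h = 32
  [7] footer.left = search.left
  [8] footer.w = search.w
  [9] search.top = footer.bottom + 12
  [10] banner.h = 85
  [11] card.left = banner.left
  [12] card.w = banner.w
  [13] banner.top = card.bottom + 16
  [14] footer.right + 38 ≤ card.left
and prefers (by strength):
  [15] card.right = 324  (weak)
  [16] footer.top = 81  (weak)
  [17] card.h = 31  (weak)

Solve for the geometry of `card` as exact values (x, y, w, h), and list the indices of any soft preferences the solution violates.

card = (x=158, y=35, w=146, h=31)
violated soft preferences: 15, 16

1. card.x = 158  [card.left = footer.right + 38]
2. card.y = 35  [footer.top = card.top]
3. card.w = 146  [card.w = banner.w]
4. card.h = 31  [banner.top = card.bottom + 16]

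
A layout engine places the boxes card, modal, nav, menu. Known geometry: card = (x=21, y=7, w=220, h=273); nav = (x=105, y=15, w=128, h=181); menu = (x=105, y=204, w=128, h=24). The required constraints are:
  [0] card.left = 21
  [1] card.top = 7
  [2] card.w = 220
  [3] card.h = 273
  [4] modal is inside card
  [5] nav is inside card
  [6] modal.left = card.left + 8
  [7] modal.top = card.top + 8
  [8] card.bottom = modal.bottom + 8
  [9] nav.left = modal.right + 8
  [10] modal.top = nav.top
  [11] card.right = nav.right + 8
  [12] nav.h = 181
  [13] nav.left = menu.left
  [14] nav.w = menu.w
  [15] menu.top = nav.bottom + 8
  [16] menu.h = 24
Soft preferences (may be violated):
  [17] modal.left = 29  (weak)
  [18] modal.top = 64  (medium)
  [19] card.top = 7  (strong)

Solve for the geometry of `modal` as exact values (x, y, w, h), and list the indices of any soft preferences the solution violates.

1. modal.x = 29  [modal.left = card.left + 8]
2. modal.y = 15  [modal.top = card.top + 8]
3. modal.h = 257  [card.bottom = modal.bottom + 8]
4. modal.w = 68  [nav.left = modal.right + 8]

modal = (x=29, y=15, w=68, h=257)
violated soft preferences: 18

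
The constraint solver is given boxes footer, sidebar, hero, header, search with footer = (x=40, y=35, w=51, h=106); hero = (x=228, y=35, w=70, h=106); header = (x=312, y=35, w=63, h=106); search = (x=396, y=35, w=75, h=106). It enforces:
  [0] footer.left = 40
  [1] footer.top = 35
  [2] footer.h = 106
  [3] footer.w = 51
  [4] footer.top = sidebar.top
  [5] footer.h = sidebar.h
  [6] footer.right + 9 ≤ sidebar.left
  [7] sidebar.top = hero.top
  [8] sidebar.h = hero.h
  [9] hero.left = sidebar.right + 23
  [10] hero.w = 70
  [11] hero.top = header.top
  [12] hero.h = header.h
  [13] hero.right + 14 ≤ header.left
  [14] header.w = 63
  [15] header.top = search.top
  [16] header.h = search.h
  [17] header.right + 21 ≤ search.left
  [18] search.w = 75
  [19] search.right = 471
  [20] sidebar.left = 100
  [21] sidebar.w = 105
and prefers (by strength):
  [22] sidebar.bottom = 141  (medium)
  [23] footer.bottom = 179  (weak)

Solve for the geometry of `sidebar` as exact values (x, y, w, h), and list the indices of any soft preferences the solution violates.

1. sidebar.y = 35  [footer.top = sidebar.top]
2. sidebar.h = 106  [footer.h = sidebar.h]
3. sidebar.x = 100  [sidebar.left = 100]
4. sidebar.w = 105  [sidebar.w = 105]

sidebar = (x=100, y=35, w=105, h=106)
violated soft preferences: 23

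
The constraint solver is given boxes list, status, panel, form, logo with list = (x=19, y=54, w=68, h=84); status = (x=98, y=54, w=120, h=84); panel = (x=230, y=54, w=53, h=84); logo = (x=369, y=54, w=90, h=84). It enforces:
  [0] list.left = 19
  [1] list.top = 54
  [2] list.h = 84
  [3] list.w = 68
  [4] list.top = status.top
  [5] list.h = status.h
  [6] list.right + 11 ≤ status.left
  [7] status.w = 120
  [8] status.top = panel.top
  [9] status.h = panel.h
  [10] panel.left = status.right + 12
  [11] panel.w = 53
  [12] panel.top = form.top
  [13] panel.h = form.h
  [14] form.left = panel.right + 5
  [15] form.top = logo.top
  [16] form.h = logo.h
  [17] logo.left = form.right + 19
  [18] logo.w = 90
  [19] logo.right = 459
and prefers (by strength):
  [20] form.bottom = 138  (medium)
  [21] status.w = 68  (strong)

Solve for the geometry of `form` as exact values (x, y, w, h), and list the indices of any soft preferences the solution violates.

form = (x=288, y=54, w=62, h=84)
violated soft preferences: 21

1. form.y = 54  [panel.top = form.top]
2. form.h = 84  [panel.h = form.h]
3. form.x = 288  [form.left = panel.right + 5]
4. form.w = 62  [logo.left = form.right + 19]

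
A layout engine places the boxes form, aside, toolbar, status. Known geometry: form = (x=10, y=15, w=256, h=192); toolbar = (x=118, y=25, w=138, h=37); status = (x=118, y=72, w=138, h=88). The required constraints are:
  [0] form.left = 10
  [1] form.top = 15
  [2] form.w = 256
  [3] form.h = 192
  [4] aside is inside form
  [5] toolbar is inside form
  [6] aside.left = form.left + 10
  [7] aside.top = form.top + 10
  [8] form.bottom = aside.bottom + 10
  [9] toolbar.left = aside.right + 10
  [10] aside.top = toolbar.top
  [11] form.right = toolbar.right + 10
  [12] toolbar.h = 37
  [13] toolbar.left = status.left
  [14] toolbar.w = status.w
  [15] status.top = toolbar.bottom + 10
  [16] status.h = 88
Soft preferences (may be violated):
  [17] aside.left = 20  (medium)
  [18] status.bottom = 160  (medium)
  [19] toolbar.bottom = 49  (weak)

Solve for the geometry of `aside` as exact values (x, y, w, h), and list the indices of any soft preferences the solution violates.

1. aside.x = 20  [aside.left = form.left + 10]
2. aside.y = 25  [aside.top = form.top + 10]
3. aside.h = 172  [form.bottom = aside.bottom + 10]
4. aside.w = 88  [toolbar.left = aside.right + 10]

aside = (x=20, y=25, w=88, h=172)
violated soft preferences: 19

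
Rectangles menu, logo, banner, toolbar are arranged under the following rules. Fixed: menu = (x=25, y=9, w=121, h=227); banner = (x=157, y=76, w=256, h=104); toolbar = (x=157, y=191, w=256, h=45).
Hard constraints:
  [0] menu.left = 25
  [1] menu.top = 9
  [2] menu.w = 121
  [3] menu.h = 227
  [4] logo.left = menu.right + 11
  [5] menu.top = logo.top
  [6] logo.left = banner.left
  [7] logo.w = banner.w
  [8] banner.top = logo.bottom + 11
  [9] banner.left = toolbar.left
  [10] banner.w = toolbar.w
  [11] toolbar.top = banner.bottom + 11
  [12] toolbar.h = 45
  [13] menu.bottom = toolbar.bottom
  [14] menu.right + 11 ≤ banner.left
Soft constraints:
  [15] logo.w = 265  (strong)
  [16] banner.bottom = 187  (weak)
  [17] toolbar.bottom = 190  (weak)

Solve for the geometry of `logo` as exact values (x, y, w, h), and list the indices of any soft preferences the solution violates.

logo = (x=157, y=9, w=256, h=56)
violated soft preferences: 15, 16, 17

1. logo.x = 157  [logo.left = menu.right + 11]
2. logo.y = 9  [menu.top = logo.top]
3. logo.w = 256  [logo.w = banner.w]
4. logo.h = 56  [banner.top = logo.bottom + 11]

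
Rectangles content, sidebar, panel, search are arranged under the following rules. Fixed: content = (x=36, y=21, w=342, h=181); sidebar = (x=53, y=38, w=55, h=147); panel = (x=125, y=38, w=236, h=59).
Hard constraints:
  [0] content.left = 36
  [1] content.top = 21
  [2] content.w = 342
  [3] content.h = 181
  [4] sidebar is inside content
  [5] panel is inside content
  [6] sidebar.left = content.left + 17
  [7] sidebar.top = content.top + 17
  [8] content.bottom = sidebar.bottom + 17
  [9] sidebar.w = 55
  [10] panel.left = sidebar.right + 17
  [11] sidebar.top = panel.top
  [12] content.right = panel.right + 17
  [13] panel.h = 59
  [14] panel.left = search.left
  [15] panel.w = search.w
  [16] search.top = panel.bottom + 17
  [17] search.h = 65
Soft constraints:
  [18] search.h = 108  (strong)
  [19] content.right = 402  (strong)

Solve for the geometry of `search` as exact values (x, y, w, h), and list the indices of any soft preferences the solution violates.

search = (x=125, y=114, w=236, h=65)
violated soft preferences: 18, 19

1. search.x = 125  [panel.left = search.left]
2. search.w = 236  [panel.w = search.w]
3. search.y = 114  [search.top = panel.bottom + 17]
4. search.h = 65  [search.h = 65]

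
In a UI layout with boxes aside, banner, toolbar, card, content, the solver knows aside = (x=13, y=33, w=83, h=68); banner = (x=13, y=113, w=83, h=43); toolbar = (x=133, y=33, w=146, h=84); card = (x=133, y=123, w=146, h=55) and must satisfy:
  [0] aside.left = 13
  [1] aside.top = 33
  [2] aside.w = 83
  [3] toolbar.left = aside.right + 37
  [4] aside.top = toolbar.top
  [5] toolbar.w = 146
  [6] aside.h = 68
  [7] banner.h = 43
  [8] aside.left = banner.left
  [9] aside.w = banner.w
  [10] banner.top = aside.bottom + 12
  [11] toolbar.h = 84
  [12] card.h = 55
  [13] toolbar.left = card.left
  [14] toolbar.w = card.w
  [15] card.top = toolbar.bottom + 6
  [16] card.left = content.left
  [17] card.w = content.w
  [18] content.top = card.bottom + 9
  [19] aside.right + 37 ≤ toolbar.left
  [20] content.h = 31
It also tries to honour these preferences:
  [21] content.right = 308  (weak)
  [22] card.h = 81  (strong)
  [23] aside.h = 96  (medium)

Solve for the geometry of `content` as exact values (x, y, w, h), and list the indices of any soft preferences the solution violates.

content = (x=133, y=187, w=146, h=31)
violated soft preferences: 21, 22, 23

1. content.x = 133  [card.left = content.left]
2. content.w = 146  [card.w = content.w]
3. content.y = 187  [content.top = card.bottom + 9]
4. content.h = 31  [content.h = 31]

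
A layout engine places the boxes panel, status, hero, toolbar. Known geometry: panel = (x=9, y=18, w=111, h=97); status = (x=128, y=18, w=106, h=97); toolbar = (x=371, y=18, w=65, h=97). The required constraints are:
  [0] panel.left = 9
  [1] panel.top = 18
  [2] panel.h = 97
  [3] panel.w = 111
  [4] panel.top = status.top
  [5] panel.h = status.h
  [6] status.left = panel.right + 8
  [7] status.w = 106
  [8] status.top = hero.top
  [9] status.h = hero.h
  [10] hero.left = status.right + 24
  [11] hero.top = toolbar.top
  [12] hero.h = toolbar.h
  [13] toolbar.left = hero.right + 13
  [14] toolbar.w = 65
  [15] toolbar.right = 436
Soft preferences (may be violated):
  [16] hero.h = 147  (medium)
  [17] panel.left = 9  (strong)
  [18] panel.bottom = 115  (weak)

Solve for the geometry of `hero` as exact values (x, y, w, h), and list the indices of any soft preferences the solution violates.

1. hero.y = 18  [status.top = hero.top]
2. hero.h = 97  [status.h = hero.h]
3. hero.x = 258  [hero.left = status.right + 24]
4. hero.w = 100  [toolbar.left = hero.right + 13]

hero = (x=258, y=18, w=100, h=97)
violated soft preferences: 16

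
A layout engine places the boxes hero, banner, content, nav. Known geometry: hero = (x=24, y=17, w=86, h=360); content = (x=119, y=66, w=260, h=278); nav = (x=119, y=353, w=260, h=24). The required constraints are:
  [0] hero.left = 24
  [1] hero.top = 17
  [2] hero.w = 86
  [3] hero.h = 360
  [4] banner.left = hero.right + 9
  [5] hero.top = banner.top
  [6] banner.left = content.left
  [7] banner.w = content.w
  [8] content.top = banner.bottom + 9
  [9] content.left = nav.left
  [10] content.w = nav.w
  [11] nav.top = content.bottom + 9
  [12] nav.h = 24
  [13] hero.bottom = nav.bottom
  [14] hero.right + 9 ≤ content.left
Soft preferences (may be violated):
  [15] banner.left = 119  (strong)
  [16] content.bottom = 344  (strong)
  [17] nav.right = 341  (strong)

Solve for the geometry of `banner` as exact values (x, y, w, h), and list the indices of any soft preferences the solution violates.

1. banner.x = 119  [banner.left = hero.right + 9]
2. banner.y = 17  [hero.top = banner.top]
3. banner.w = 260  [banner.w = content.w]
4. banner.h = 40  [content.top = banner.bottom + 9]

banner = (x=119, y=17, w=260, h=40)
violated soft preferences: 17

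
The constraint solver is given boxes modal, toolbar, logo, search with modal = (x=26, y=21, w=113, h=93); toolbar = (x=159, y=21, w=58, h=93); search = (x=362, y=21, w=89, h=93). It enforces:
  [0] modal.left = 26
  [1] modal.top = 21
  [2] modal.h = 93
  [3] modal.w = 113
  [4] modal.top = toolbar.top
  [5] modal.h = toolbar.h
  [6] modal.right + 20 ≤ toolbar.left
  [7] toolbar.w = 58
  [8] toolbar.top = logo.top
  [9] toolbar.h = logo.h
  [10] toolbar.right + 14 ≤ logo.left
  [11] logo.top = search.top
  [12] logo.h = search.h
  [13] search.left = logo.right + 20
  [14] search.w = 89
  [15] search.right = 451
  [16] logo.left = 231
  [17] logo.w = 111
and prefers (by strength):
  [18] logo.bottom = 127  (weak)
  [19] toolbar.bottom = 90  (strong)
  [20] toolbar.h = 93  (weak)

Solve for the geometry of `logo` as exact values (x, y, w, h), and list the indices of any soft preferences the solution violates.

1. logo.y = 21  [toolbar.top = logo.top]
2. logo.h = 93  [toolbar.h = logo.h]
3. logo.x = 231  [logo.left = 231]
4. logo.w = 111  [logo.w = 111]

logo = (x=231, y=21, w=111, h=93)
violated soft preferences: 18, 19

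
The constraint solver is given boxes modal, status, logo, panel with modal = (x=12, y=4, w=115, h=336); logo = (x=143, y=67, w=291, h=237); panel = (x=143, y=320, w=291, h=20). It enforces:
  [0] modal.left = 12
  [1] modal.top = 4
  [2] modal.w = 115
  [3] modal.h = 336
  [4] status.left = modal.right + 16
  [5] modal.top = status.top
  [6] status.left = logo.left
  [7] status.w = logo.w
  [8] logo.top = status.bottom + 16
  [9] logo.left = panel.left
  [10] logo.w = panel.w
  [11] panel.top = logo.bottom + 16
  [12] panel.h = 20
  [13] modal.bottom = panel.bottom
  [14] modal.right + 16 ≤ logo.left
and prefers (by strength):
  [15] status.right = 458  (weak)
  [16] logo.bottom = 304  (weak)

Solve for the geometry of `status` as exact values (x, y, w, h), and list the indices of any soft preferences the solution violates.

1. status.x = 143  [status.left = modal.right + 16]
2. status.y = 4  [modal.top = status.top]
3. status.w = 291  [status.w = logo.w]
4. status.h = 47  [logo.top = status.bottom + 16]

status = (x=143, y=4, w=291, h=47)
violated soft preferences: 15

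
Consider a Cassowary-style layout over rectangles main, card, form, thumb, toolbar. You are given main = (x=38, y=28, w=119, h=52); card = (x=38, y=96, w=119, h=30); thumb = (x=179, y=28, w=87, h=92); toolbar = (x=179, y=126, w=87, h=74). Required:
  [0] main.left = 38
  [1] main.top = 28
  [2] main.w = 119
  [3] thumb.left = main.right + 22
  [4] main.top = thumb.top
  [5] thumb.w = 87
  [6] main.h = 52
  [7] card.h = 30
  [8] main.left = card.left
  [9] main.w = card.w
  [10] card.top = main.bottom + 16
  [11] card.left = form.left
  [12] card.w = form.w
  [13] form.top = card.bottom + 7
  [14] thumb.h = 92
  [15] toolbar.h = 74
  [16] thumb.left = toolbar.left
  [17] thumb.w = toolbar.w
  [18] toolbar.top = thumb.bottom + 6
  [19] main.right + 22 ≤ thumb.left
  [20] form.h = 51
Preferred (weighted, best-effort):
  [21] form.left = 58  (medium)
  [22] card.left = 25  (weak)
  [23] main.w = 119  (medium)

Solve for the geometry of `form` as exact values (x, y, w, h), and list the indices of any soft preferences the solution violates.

form = (x=38, y=133, w=119, h=51)
violated soft preferences: 21, 22

1. form.x = 38  [card.left = form.left]
2. form.w = 119  [card.w = form.w]
3. form.y = 133  [form.top = card.bottom + 7]
4. form.h = 51  [form.h = 51]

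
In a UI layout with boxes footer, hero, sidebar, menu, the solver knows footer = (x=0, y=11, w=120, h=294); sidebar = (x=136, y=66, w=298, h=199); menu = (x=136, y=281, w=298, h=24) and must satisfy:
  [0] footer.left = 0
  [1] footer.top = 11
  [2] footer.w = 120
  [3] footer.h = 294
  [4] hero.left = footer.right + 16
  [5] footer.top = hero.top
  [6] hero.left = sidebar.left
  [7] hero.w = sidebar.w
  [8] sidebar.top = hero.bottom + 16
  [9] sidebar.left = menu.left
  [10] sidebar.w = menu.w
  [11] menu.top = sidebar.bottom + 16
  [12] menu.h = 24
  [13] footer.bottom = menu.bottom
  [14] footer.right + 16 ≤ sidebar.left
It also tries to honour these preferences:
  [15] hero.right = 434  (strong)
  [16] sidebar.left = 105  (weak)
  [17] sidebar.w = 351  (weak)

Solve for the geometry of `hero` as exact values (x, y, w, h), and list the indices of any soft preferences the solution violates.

1. hero.x = 136  [hero.left = footer.right + 16]
2. hero.y = 11  [footer.top = hero.top]
3. hero.w = 298  [hero.w = sidebar.w]
4. hero.h = 39  [sidebar.top = hero.bottom + 16]

hero = (x=136, y=11, w=298, h=39)
violated soft preferences: 16, 17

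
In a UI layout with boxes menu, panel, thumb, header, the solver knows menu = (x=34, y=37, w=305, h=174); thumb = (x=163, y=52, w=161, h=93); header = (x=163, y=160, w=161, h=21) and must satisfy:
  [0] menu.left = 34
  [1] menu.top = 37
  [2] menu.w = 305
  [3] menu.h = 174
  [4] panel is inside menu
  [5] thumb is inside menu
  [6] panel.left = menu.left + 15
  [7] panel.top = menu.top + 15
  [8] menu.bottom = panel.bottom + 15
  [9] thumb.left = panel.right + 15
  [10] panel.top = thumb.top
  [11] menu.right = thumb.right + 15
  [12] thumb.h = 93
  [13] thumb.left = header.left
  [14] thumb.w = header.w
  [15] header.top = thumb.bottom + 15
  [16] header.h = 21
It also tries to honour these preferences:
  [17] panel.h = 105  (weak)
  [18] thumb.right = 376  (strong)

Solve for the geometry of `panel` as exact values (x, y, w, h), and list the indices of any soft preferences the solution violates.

1. panel.x = 49  [panel.left = menu.left + 15]
2. panel.y = 52  [panel.top = menu.top + 15]
3. panel.h = 144  [menu.bottom = panel.bottom + 15]
4. panel.w = 99  [thumb.left = panel.right + 15]

panel = (x=49, y=52, w=99, h=144)
violated soft preferences: 17, 18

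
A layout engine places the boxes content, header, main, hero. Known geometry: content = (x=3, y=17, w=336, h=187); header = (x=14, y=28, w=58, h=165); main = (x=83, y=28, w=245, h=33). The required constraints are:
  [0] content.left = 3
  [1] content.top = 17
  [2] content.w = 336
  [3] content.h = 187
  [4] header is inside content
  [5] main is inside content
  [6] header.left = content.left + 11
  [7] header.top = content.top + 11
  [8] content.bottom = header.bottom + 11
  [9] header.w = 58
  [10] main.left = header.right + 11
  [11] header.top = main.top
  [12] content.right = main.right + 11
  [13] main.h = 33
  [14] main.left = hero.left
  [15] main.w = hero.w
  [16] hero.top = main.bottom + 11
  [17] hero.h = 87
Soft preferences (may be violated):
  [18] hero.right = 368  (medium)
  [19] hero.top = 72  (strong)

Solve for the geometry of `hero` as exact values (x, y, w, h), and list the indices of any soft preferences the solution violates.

hero = (x=83, y=72, w=245, h=87)
violated soft preferences: 18

1. hero.x = 83  [main.left = hero.left]
2. hero.w = 245  [main.w = hero.w]
3. hero.y = 72  [hero.top = main.bottom + 11]
4. hero.h = 87  [hero.h = 87]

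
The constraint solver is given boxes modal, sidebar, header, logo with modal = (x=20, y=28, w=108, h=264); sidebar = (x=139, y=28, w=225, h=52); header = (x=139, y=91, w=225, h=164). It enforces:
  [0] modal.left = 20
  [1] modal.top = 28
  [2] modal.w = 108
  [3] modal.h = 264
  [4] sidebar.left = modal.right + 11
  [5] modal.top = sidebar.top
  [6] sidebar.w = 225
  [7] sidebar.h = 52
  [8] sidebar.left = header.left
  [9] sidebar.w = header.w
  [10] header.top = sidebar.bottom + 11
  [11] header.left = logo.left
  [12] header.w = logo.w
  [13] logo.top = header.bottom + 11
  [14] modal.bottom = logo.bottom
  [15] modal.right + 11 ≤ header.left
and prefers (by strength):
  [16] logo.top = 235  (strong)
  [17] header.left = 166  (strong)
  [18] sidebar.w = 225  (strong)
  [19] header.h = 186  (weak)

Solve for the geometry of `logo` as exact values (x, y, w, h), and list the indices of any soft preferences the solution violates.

logo = (x=139, y=266, w=225, h=26)
violated soft preferences: 16, 17, 19

1. logo.x = 139  [header.left = logo.left]
2. logo.w = 225  [header.w = logo.w]
3. logo.y = 266  [logo.top = header.bottom + 11]
4. logo.h = 26  [modal.bottom = logo.bottom]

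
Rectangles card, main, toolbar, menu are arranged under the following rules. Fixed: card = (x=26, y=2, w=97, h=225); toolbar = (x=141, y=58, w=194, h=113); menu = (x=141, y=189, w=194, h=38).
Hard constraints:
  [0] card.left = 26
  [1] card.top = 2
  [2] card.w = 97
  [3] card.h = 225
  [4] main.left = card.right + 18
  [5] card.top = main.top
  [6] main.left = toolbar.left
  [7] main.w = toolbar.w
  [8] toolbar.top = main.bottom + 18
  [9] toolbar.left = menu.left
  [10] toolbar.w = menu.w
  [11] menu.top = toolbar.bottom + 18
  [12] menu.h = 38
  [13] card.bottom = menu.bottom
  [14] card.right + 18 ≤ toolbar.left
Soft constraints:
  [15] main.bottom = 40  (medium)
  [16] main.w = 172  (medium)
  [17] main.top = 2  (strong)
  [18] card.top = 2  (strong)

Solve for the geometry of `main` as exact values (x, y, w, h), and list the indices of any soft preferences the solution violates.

1. main.x = 141  [main.left = card.right + 18]
2. main.y = 2  [card.top = main.top]
3. main.w = 194  [main.w = toolbar.w]
4. main.h = 38  [toolbar.top = main.bottom + 18]

main = (x=141, y=2, w=194, h=38)
violated soft preferences: 16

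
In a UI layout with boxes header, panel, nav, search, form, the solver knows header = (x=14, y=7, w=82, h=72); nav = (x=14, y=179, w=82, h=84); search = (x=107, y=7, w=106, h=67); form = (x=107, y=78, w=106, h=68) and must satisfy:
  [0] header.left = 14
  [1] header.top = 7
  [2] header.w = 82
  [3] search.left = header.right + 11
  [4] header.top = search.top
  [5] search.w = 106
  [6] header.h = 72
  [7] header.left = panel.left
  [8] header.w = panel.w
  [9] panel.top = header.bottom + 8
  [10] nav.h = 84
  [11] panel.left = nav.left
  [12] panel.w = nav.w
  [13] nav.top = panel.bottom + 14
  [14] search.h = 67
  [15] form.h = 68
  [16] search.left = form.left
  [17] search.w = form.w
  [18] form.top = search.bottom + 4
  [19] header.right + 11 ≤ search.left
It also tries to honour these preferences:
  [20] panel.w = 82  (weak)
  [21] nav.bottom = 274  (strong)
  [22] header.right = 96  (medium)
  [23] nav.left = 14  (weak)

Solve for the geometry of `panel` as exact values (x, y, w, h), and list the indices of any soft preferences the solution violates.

1. panel.x = 14  [header.left = panel.left]
2. panel.w = 82  [header.w = panel.w]
3. panel.y = 87  [panel.top = header.bottom + 8]
4. panel.h = 78  [nav.top = panel.bottom + 14]

panel = (x=14, y=87, w=82, h=78)
violated soft preferences: 21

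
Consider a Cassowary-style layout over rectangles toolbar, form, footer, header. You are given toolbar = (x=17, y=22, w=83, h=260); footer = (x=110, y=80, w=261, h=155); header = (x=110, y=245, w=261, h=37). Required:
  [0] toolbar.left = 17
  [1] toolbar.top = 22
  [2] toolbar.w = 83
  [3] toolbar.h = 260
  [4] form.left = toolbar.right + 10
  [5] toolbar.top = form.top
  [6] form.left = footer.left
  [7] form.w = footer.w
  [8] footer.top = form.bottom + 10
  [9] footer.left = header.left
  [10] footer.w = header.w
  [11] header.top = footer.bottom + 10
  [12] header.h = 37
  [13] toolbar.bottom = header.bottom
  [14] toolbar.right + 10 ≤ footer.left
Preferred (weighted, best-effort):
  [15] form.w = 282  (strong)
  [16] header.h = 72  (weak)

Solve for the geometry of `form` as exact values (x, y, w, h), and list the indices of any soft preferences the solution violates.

form = (x=110, y=22, w=261, h=48)
violated soft preferences: 15, 16

1. form.x = 110  [form.left = toolbar.right + 10]
2. form.y = 22  [toolbar.top = form.top]
3. form.w = 261  [form.w = footer.w]
4. form.h = 48  [footer.top = form.bottom + 10]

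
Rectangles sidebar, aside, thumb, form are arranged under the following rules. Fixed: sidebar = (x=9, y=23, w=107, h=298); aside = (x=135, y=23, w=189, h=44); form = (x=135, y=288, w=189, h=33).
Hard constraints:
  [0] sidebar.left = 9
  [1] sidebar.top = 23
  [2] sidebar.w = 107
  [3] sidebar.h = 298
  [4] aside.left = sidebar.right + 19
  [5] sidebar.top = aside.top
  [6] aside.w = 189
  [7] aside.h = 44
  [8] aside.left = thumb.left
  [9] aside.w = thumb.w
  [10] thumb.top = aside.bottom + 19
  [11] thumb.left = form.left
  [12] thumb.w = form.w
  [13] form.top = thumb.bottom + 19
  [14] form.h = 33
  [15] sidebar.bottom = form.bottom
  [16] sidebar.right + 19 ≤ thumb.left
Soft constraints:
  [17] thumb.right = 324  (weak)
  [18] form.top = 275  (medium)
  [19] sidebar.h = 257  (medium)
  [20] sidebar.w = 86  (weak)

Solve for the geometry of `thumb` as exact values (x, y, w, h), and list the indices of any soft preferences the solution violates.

thumb = (x=135, y=86, w=189, h=183)
violated soft preferences: 18, 19, 20

1. thumb.x = 135  [aside.left = thumb.left]
2. thumb.w = 189  [aside.w = thumb.w]
3. thumb.y = 86  [thumb.top = aside.bottom + 19]
4. thumb.h = 183  [form.top = thumb.bottom + 19]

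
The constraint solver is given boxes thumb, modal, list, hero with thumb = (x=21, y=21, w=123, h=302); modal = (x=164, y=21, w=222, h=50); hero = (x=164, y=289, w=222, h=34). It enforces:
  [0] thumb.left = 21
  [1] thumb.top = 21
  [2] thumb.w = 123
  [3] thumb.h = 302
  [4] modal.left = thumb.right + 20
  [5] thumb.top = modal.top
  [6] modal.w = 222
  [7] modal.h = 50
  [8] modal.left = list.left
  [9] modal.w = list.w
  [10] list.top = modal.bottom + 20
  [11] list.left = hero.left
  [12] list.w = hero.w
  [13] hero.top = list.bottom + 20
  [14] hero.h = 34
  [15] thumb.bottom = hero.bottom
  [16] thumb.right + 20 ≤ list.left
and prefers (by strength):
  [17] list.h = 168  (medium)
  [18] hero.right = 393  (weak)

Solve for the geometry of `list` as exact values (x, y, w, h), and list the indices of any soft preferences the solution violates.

1. list.x = 164  [modal.left = list.left]
2. list.w = 222  [modal.w = list.w]
3. list.y = 91  [list.top = modal.bottom + 20]
4. list.h = 178  [hero.top = list.bottom + 20]

list = (x=164, y=91, w=222, h=178)
violated soft preferences: 17, 18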